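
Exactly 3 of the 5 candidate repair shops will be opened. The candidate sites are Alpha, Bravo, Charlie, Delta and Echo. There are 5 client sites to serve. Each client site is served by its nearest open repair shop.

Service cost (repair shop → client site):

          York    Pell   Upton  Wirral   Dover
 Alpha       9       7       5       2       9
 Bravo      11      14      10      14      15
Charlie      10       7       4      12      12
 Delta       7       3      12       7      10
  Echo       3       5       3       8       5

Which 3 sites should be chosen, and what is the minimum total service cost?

Choose Alpha, Delta and Echo; total service cost 16.

With exactly 3 open, each client site uses its cheapest among the chosen.
{Alpha, Delta, Echo}: York→Echo 3, Pell→Delta 3, Upton→Echo 3, Wirral→Alpha 2, Dover→Echo 5. Service cost 16.
{Alpha, Bravo, Echo}: service cost 18
{Alpha, Charlie, Echo}: service cost 18
Among all 10 size-3 choices, {Alpha, Delta, Echo} is lowest.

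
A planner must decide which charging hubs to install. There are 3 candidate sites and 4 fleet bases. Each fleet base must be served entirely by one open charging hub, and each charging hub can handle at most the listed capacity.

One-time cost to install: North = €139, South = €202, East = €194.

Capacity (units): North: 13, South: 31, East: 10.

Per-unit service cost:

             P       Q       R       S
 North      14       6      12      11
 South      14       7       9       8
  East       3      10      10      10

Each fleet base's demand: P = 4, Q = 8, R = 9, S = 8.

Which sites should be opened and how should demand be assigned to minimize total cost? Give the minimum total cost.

Open {South}: P→South 14·4=56, Q→South 7·8=56, R→South 9·9=81, S→South 8·8=64.
Loads: South carries 29/31. Service 257; fixed 202; total 459.
Next best feasible plan costs 590.

Minimum total cost: 459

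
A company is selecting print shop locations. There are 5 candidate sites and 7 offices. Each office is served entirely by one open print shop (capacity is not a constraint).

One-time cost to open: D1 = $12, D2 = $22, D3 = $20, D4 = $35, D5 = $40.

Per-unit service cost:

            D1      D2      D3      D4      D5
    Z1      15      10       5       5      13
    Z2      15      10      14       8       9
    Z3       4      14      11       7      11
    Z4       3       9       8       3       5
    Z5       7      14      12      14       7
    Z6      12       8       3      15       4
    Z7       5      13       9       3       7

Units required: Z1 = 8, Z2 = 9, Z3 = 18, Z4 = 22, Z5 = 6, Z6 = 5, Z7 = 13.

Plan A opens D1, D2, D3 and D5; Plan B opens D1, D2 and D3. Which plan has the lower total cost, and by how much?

Plan A: {D1, D2, D3, D5}: Z1→D3 5·8=40, Z2→D5 9·9=81, Z3→D1 4·18=72, Z4→D1 3·22=66, Z5→D1 7·6=42, Z6→D3 3·5=15, Z7→D1 5·13=65. Service 381; fixed 94; total 475.
Plan B: {D1, D2, D3}: Z1→D3 5·8=40, Z2→D2 10·9=90, Z3→D1 4·18=72, Z4→D1 3·22=66, Z5→D1 7·6=42, Z6→D3 3·5=15, Z7→D1 5·13=65. Service 390; fixed 54; total 444.
Difference: |475 − 444| = 31.

Plan B is cheaper by 31.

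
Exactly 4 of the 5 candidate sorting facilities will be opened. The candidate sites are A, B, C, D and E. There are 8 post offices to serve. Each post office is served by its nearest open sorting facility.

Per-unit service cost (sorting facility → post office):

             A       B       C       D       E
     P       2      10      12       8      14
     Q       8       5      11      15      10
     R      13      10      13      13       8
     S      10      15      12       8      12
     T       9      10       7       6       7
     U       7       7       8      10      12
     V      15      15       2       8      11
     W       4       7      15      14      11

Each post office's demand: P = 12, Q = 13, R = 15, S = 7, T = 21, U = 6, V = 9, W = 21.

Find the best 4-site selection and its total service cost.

With exactly 4 open, each post office uses its cheapest among the chosen.
{A, B, C, D}: P→A 2·12=24, Q→B 5·13=65, R→B 10·15=150, S→D 8·7=56, T→D 6·21=126, U→A 7·6=42, V→C 2·9=18, W→A 4·21=84. Service cost 565.
{A, B, C, E}: service cost 570
{A, C, D, E}: service cost 574
Among all 5 size-4 choices, {A, B, C, D} is lowest.

Choose A, B, C and D; total service cost 565.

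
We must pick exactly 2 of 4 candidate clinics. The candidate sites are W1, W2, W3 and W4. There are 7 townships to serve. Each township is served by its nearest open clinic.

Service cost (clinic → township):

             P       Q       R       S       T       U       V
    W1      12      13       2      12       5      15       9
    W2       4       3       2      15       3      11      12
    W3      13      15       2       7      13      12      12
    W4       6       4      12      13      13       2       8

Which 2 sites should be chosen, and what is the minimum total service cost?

With exactly 2 open, each township uses its cheapest among the chosen.
{W2, W4}: P→W2 4, Q→W2 3, R→W2 2, S→W4 13, T→W2 3, U→W4 2, V→W4 8. Service cost 35.
{W1, W4}: service cost 39
{W2, W3}: service cost 42
Among all 6 size-2 choices, {W2, W4} is lowest.

Choose W2 and W4; total service cost 35.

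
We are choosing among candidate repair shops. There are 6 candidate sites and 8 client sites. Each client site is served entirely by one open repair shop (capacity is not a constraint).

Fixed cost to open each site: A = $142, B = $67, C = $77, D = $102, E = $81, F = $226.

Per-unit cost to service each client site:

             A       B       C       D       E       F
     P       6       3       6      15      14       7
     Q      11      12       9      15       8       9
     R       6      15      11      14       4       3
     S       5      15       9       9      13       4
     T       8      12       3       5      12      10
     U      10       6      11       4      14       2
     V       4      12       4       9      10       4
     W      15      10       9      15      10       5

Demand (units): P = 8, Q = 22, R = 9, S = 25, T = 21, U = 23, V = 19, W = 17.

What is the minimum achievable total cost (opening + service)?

For any fixed open set, each client site goes to its cheapest open site; total = fixed + service.
{C, F}: P→C 6·8=48, Q→C 9·22=198, R→F 3·9=27, S→F 4·25=100, T→C 3·21=63, U→F 2·23=46, V→C 4·19=76, W→F 5·17=85. Service 643; fixed 303; total 946.
{B, C, F}: P→B 3·8=24, Q→C 9·22=198, R→F 3·9=27, S→F 4·25=100, T→C 3·21=63, U→F 2·23=46, V→C 4·19=76, W→F 5·17=85. Service 619; fixed 370; total 989.
{C, E, F}: P→C 6·8=48, Q→E 8·22=176, R→F 3·9=27, S→F 4·25=100, T→C 3·21=63, U→F 2·23=46, V→C 4·19=76, W→F 5·17=85. Service 621; fixed 384; total 1005.
{A, B, C, D, E, F}: service 597 + fixed 695 = 1292
No other subset beats 946.

Minimum total cost: 946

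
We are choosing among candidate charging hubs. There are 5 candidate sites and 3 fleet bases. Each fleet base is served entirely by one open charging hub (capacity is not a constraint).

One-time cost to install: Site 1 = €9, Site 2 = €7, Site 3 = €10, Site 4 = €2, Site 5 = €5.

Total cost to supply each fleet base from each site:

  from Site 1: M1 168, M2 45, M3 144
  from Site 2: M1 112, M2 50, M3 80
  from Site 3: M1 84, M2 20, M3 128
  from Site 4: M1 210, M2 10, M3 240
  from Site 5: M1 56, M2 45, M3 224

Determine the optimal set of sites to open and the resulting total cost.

Open Site 2, Site 4 and Site 5; minimum total cost 160.

For any fixed open set, each fleet base goes to its cheapest open site; total = fixed + service.
{Site 2, Site 4, Site 5}: M1→Site 5 56, M2→Site 4 10, M3→Site 2 80. Service 146; fixed 14; total 160.
{Site 1, Site 2, Site 4, Site 5}: service 146 + fixed 23 = 169
{Site 2, Site 3, Site 4, Site 5}: M1→Site 5 56, M2→Site 4 10, M3→Site 2 80. Service 146; fixed 24; total 170.
{Site 1, Site 2, Site 3, Site 4, Site 5}: service 146 + fixed 33 = 179
No other subset beats 160.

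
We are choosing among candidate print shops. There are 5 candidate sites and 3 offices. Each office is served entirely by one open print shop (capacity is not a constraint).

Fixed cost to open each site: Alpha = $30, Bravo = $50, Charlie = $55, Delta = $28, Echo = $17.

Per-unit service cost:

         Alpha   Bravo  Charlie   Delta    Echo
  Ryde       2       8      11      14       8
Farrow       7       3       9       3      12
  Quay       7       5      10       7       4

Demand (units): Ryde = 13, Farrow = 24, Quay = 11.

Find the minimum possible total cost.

Minimum total cost: 217

For any fixed open set, each office goes to its cheapest open site; total = fixed + service.
{Alpha, Delta, Echo}: Ryde→Alpha 2·13=26, Farrow→Delta 3·24=72, Quay→Echo 4·11=44. Service 142; fixed 75; total 217.
{Alpha, Bravo}: service 153 + fixed 80 = 233
{Alpha, Delta}: Ryde→Alpha 2·13=26, Farrow→Delta 3·24=72, Quay→Alpha 7·11=77. Service 175; fixed 58; total 233.
{Alpha, Bravo, Charlie, Delta, Echo}: Ryde→Alpha 2·13=26, Farrow→Bravo 3·24=72, Quay→Echo 4·11=44. Service 142; fixed 180; total 322.
No other subset beats 217.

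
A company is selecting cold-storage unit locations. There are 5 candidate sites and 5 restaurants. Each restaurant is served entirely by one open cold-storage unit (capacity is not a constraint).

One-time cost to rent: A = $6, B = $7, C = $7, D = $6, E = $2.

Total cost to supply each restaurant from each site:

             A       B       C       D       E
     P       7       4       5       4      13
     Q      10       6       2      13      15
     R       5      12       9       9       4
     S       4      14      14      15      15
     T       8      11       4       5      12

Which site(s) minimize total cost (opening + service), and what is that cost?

Open A and C; minimum total cost 33.

For any fixed open set, each restaurant goes to its cheapest open site; total = fixed + service.
{A, C}: P→C 5, Q→C 2, R→A 5, S→A 4, T→C 4. Service 20; fixed 13; total 33.
{A, C, E}: P→C 5, Q→C 2, R→E 4, S→A 4, T→C 4. Service 19; fixed 15; total 34.
{A, C, D}: service 19 + fixed 19 = 38
{A, B, C, D, E}: P→B 4, Q→C 2, R→E 4, S→A 4, T→C 4. Service 18; fixed 28; total 46.
No other subset beats 33.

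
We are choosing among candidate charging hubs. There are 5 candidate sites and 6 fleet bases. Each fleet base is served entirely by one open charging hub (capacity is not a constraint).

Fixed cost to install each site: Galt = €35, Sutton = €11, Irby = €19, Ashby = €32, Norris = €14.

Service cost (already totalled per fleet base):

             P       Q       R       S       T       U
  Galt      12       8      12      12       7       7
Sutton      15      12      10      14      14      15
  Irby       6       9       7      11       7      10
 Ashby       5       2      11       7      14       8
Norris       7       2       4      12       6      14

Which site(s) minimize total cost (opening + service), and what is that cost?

For any fixed open set, each fleet base goes to its cheapest open site; total = fixed + service.
{Norris}: P→Norris 7, Q→Norris 2, R→Norris 4, S→Norris 12, T→Norris 6, U→Norris 14. Service 45; fixed 14; total 59.
{Irby}: P→Irby 6, Q→Irby 9, R→Irby 7, S→Irby 11, T→Irby 7, U→Irby 10. Service 50; fixed 19; total 69.
{Sutton, Norris}: service 45 + fixed 25 = 70
{Galt, Sutton, Irby, Ashby, Norris}: service 31 + fixed 111 = 142
No other subset beats 59.

Open Norris only; minimum total cost 59.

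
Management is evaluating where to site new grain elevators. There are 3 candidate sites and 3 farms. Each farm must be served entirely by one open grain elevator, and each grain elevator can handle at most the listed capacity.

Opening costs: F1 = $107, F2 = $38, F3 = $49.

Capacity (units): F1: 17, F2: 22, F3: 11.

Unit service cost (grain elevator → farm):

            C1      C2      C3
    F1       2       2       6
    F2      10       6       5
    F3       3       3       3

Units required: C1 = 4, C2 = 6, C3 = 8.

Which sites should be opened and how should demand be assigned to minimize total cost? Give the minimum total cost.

Open {F2}: C1→F2 10·4=40, C2→F2 6·6=36, C3→F2 5·8=40.
Loads: F2 carries 18/22. Service 116; fixed 38; total 154.
Next best feasible plan costs 157.

Minimum total cost: 154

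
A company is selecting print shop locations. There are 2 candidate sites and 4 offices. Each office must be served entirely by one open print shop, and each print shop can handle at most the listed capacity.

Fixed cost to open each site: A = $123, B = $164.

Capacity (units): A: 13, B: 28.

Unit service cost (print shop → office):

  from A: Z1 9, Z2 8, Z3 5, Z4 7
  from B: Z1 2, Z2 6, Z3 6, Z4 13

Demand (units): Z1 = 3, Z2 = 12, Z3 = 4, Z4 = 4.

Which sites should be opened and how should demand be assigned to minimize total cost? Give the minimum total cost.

Open {B}: Z1→B 2·3=6, Z2→B 6·12=72, Z3→B 6·4=24, Z4→B 13·4=52.
Loads: B carries 23/28. Service 154; fixed 164; total 318.
Next best feasible plan costs 413.

Minimum total cost: 318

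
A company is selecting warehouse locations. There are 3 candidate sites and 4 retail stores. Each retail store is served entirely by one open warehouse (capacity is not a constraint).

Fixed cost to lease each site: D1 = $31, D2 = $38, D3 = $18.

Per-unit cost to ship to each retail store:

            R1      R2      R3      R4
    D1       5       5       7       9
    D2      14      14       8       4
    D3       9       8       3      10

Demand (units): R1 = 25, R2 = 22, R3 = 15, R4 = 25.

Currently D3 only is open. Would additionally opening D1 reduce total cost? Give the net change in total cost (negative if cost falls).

Yes — net change −160 (cost falls by 160).

Current service cost with {D3}: 696.
Adding D1: each retail store re-picks its cheapest; new service cost 505, saving 191.
Extra fixed cost: 31. Net change = 31 − 191 = -160.
(Totals: 714 → 554.)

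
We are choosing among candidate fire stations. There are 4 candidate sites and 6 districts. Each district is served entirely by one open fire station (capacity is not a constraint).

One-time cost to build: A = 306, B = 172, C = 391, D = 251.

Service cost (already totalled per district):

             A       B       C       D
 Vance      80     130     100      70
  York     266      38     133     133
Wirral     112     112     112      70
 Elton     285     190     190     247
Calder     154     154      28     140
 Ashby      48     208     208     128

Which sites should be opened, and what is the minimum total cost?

Open B only; minimum total cost 1004.

For any fixed open set, each district goes to its cheapest open site; total = fixed + service.
{B}: Vance→B 130, York→B 38, Wirral→B 112, Elton→B 190, Calder→B 154, Ashby→B 208. Service 832; fixed 172; total 1004.
{D}: Vance→D 70, York→D 133, Wirral→D 70, Elton→D 247, Calder→D 140, Ashby→D 128. Service 788; fixed 251; total 1039.
{B, D}: Vance→D 70, York→B 38, Wirral→D 70, Elton→B 190, Calder→D 140, Ashby→D 128. Service 636; fixed 423; total 1059.
{A, B, C, D}: service 444 + fixed 1120 = 1564
No other subset beats 1004.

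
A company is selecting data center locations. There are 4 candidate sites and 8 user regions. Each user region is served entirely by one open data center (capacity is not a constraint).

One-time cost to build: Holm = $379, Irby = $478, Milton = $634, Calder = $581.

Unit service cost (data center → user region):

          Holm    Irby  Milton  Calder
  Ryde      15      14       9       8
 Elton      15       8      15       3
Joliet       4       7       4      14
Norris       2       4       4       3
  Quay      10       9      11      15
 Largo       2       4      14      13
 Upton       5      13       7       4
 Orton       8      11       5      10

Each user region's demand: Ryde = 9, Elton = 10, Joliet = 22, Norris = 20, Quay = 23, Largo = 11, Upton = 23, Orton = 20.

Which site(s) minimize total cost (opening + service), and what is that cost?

Open Holm only; minimum total cost 1319.

For any fixed open set, each user region goes to its cheapest open site; total = fixed + service.
{Holm}: Ryde→Holm 15·9=135, Elton→Holm 15·10=150, Joliet→Holm 4·22=88, Norris→Holm 2·20=40, Quay→Holm 10·23=230, Largo→Holm 2·11=22, Upton→Holm 5·23=115, Orton→Holm 8·20=160. Service 940; fixed 379; total 1319.
{Irby}: service 1210 + fixed 478 = 1688
{Holm, Calder}: service 734 + fixed 960 = 1694
{Holm, Irby, Milton, Calder}: service 651 + fixed 2072 = 2723
No other subset beats 1319.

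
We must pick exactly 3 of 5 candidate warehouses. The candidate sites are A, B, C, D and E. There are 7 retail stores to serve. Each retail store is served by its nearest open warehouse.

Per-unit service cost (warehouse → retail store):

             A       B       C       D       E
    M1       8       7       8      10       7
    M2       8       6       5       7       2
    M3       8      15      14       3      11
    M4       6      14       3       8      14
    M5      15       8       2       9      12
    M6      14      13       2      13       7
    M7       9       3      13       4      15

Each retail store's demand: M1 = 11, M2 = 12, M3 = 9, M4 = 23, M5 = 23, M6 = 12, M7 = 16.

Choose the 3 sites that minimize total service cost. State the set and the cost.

Choose C, D and E; total service cost 331.

With exactly 3 open, each retail store uses its cheapest among the chosen.
{C, D, E}: M1→E 7·11=77, M2→E 2·12=24, M3→D 3·9=27, M4→C 3·23=69, M5→C 2·23=46, M6→C 2·12=24, M7→D 4·16=64. Service cost 331.
{B, C, D}: service cost 351
{A, C, D}: service cost 378
Among all 10 size-3 choices, {C, D, E} is lowest.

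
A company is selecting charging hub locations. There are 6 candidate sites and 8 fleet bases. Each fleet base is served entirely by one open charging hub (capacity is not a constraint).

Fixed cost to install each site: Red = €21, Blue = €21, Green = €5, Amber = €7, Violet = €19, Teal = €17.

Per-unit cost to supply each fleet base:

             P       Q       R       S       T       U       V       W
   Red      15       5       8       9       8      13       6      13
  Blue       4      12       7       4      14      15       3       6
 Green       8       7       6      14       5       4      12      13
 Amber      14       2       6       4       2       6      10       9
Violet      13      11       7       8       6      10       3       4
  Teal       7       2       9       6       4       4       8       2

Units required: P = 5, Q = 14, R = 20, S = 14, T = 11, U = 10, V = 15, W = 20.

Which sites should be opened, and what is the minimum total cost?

For any fixed open set, each fleet base goes to its cheapest open site; total = fixed + service.
{Blue, Amber, Teal}: P→Blue 4·5=20, Q→Amber 2·14=28, R→Amber 6·20=120, S→Blue 4·14=56, T→Amber 2·11=22, U→Teal 4·10=40, V→Blue 3·15=45, W→Teal 2·20=40. Service 371; fixed 45; total 416.
{Blue, Green, Amber, Teal}: service 371 + fixed 50 = 421
{Amber, Violet, Teal}: service 386 + fixed 43 = 429
{Red, Blue, Green, Amber, Violet, Teal}: P→Blue 4·5=20, Q→Amber 2·14=28, R→Green 6·20=120, S→Blue 4·14=56, T→Amber 2·11=22, U→Green 4·10=40, V→Blue 3·15=45, W→Teal 2·20=40. Service 371; fixed 90; total 461.
No other subset beats 416.

Open Blue, Amber and Teal; minimum total cost 416.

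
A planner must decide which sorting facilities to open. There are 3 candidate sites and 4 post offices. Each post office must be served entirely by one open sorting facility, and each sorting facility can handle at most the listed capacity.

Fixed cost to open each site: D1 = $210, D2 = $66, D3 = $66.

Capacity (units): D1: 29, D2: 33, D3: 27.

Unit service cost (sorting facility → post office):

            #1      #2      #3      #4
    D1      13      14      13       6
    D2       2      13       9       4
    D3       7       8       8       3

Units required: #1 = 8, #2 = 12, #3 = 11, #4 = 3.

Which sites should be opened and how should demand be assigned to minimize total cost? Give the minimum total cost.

Open {D2, D3}: #1→D2 2·8=16, #2→D3 8·12=96, #3→D3 8·11=88, #4→D3 3·3=9.
Loads: D2 carries 8/33, D3 carries 26/27. Service 209; fixed 132; total 341.
Next best feasible plan costs 344.

Minimum total cost: 341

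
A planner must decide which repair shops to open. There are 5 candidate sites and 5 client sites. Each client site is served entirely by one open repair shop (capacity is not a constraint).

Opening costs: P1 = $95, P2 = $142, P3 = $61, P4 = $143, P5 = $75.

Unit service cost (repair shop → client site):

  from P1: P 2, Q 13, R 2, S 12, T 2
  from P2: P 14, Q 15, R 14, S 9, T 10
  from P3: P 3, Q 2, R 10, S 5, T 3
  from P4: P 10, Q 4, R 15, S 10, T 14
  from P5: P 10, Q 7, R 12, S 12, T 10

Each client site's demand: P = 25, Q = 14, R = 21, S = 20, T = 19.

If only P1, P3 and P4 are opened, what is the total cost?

Each client site is assigned to its cheapest site among the open ones.
{P1, P3, P4}: P→P1 2·25=50, Q→P3 2·14=28, R→P1 2·21=42, S→P3 5·20=100, T→P1 2·19=38. Service 258; fixed 299; total 557.

Total cost: 557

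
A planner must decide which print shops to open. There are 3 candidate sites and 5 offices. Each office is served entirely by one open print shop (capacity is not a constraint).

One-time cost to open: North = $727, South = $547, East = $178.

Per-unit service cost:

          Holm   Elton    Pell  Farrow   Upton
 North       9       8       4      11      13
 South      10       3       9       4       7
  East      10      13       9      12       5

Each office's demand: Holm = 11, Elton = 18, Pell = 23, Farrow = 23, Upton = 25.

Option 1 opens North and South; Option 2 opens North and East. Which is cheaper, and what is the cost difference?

Option 1: {North, South}: Holm→North 9·11=99, Elton→South 3·18=54, Pell→North 4·23=92, Farrow→South 4·23=92, Upton→South 7·25=175. Service 512; fixed 1274; total 1786.
Option 2: {North, East}: Holm→North 9·11=99, Elton→North 8·18=144, Pell→North 4·23=92, Farrow→North 11·23=253, Upton→East 5·25=125. Service 713; fixed 905; total 1618.
Difference: |1786 − 1618| = 168.

Option 2 is cheaper by 168.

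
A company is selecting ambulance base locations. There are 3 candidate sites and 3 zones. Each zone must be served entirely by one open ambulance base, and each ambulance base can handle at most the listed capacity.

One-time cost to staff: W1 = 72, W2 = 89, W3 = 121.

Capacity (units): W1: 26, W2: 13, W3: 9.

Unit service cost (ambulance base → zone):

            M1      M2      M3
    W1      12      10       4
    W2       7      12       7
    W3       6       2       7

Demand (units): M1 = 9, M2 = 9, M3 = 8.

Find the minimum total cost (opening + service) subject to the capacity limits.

Open {W1}: M1→W1 12·9=108, M2→W1 10·9=90, M3→W1 4·8=32.
Loads: W1 carries 26/26. Service 230; fixed 72; total 302.
Next best feasible plan costs 346.

Minimum total cost: 302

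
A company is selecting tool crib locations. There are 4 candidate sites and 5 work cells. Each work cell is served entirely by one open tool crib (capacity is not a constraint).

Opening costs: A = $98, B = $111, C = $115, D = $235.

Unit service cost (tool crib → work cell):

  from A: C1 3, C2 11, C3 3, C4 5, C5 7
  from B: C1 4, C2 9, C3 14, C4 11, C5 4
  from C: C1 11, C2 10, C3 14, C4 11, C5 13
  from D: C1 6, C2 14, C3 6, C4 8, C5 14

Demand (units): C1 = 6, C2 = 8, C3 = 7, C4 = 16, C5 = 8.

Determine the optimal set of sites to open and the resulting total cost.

Open A only; minimum total cost 361.

For any fixed open set, each work cell goes to its cheapest open site; total = fixed + service.
{A}: C1→A 3·6=18, C2→A 11·8=88, C3→A 3·7=21, C4→A 5·16=80, C5→A 7·8=56. Service 263; fixed 98; total 361.
{A, B}: service 223 + fixed 209 = 432
{A, C}: service 255 + fixed 213 = 468
{A, B, C, D}: service 223 + fixed 559 = 782
No other subset beats 361.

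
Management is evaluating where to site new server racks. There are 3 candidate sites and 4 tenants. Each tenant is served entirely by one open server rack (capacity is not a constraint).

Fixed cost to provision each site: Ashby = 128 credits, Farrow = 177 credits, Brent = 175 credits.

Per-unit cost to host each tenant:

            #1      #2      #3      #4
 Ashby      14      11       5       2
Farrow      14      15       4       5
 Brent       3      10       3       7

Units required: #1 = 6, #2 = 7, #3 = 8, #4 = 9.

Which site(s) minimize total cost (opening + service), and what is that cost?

For any fixed open set, each tenant goes to its cheapest open site; total = fixed + service.
{Ashby}: #1→Ashby 14·6=84, #2→Ashby 11·7=77, #3→Ashby 5·8=40, #4→Ashby 2·9=18. Service 219; fixed 128; total 347.
{Brent}: #1→Brent 3·6=18, #2→Brent 10·7=70, #3→Brent 3·8=24, #4→Brent 7·9=63. Service 175; fixed 175; total 350.
{Ashby, Brent}: service 130 + fixed 303 = 433
{Ashby, Farrow, Brent}: #1→Brent 3·6=18, #2→Brent 10·7=70, #3→Brent 3·8=24, #4→Ashby 2·9=18. Service 130; fixed 480; total 610.
(All 7 nonempty subsets were checked; Ashby only is lowest.)

Open Ashby only; minimum total cost 347.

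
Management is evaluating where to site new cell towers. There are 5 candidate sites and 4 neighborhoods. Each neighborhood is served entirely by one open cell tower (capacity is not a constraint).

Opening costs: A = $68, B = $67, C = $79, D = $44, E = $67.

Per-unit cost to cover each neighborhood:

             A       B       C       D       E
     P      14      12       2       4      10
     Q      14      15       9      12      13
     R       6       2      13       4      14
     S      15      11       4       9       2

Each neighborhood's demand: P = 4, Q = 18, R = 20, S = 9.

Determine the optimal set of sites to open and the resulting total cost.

Open B and C; minimum total cost 392.

For any fixed open set, each neighborhood goes to its cheapest open site; total = fixed + service.
{B, C}: P→C 2·4=8, Q→C 9·18=162, R→B 2·20=40, S→C 4·9=36. Service 246; fixed 146; total 392.
{C, D}: service 286 + fixed 123 = 409
{B, C, D}: P→C 2·4=8, Q→C 9·18=162, R→B 2·20=40, S→C 4·9=36. Service 246; fixed 190; total 436.
{A, B, C, D, E}: P→C 2·4=8, Q→C 9·18=162, R→B 2·20=40, S→E 2·9=18. Service 228; fixed 325; total 553.
No other subset beats 392.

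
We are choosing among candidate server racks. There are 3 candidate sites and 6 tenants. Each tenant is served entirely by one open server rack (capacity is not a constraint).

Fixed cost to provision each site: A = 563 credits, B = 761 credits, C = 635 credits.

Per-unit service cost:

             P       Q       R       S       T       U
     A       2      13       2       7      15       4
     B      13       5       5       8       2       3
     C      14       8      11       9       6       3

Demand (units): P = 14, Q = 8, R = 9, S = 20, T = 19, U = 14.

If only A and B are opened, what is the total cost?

Total cost: 1630

Each tenant is assigned to its cheapest site among the open ones.
{A, B}: P→A 2·14=28, Q→B 5·8=40, R→A 2·9=18, S→A 7·20=140, T→B 2·19=38, U→B 3·14=42. Service 306; fixed 1324; total 1630.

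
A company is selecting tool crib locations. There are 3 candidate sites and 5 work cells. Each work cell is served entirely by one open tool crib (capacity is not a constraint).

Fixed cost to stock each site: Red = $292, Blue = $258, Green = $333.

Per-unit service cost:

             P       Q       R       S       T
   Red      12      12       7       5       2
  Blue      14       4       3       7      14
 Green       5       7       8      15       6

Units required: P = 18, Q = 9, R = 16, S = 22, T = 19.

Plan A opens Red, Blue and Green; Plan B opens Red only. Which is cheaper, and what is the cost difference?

Plan B is cheaper by 329.

Plan A: {Red, Blue, Green}: P→Green 5·18=90, Q→Blue 4·9=36, R→Blue 3·16=48, S→Red 5·22=110, T→Red 2·19=38. Service 322; fixed 883; total 1205.
Plan B: {Red}: P→Red 12·18=216, Q→Red 12·9=108, R→Red 7·16=112, S→Red 5·22=110, T→Red 2·19=38. Service 584; fixed 292; total 876.
Difference: |1205 − 876| = 329.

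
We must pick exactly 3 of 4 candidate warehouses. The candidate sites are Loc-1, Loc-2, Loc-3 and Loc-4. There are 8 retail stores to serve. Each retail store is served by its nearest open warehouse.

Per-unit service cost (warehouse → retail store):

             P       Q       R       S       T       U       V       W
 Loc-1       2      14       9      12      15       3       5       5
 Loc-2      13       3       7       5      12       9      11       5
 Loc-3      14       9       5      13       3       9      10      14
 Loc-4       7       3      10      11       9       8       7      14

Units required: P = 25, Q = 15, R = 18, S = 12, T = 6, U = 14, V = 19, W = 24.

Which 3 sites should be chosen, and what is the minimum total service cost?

With exactly 3 open, each retail store uses its cheapest among the chosen.
{Loc-1, Loc-2, Loc-3}: P→Loc-1 2·25=50, Q→Loc-2 3·15=45, R→Loc-3 5·18=90, S→Loc-2 5·12=60, T→Loc-3 3·6=18, U→Loc-1 3·14=42, V→Loc-1 5·19=95, W→Loc-1 5·24=120. Service cost 520.
{Loc-1, Loc-2, Loc-4}: service cost 592
{Loc-1, Loc-3, Loc-4}: service cost 592
Among all 4 size-3 choices, {Loc-1, Loc-2, Loc-3} is lowest.

Choose Loc-1, Loc-2 and Loc-3; total service cost 520.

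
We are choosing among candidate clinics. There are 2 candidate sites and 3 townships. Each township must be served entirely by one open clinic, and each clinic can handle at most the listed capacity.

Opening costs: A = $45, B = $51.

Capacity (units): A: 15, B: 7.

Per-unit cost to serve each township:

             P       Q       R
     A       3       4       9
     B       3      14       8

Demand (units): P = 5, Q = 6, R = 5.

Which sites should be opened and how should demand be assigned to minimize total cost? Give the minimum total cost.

Minimum total cost: 175

Open {A, B}: P→A 3·5=15, Q→A 4·6=24, R→B 8·5=40.
Loads: A carries 11/15, B carries 5/7. Service 79; fixed 96; total 175.
Next best feasible plan costs 180.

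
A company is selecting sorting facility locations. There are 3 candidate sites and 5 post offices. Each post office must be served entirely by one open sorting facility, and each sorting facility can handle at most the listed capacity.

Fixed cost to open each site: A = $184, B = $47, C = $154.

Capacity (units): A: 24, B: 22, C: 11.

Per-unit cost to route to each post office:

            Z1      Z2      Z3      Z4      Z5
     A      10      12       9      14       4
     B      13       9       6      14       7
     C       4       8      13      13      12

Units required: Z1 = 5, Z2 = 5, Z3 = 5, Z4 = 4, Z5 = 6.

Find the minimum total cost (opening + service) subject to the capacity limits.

Minimum total cost: 389

Open {B, C}: Z1→C 4·5=20, Z2→C 8·5=40, Z3→B 6·5=30, Z4→B 14·4=56, Z5→B 7·6=42.
Loads: B carries 15/22, C carries 10/11. Service 188; fixed 201; total 389.
Next best feasible plan costs 390.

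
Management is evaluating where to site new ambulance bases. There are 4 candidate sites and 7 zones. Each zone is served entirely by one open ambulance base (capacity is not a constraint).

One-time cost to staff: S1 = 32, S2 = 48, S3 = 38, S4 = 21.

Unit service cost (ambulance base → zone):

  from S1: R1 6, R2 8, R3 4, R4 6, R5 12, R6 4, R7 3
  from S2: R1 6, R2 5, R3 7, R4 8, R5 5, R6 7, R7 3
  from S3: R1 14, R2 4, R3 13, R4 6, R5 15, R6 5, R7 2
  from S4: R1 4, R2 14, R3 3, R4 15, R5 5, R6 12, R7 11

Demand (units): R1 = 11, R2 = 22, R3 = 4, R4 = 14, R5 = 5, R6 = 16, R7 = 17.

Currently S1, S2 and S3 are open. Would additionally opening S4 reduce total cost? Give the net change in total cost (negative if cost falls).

Yes — net change −5 (cost falls by 5).

Current service cost with {S1, S2, S3}: 377.
Adding S4: each zone re-picks its cheapest; new service cost 351, saving 26.
Extra fixed cost: 21. Net change = 21 − 26 = -5.
(Totals: 495 → 490.)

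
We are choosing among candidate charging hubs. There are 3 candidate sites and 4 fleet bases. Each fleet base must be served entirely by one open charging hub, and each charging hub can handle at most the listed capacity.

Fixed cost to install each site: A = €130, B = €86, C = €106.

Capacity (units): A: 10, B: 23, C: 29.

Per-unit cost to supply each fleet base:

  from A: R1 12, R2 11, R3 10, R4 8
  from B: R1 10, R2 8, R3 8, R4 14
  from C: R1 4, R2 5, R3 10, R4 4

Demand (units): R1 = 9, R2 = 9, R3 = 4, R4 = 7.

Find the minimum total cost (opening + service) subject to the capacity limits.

Open {C}: R1→C 4·9=36, R2→C 5·9=45, R3→C 10·4=40, R4→C 4·7=28.
Loads: C carries 29/29. Service 149; fixed 106; total 255.
Next best feasible plan costs 333.

Minimum total cost: 255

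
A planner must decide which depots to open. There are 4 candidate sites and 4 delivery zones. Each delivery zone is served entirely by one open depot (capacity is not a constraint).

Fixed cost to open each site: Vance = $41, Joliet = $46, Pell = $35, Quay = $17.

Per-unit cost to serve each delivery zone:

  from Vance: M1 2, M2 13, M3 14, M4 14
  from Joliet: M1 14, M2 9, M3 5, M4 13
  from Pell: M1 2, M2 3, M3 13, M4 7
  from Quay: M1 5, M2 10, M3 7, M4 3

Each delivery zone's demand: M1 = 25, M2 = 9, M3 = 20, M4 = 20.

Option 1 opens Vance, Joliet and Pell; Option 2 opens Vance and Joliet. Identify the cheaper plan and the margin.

Option 1: {Vance, Joliet, Pell}: M1→Vance 2·25=50, M2→Pell 3·9=27, M3→Joliet 5·20=100, M4→Pell 7·20=140. Service 317; fixed 122; total 439.
Option 2: {Vance, Joliet}: M1→Vance 2·25=50, M2→Joliet 9·9=81, M3→Joliet 5·20=100, M4→Joliet 13·20=260. Service 491; fixed 87; total 578.
Difference: |439 − 578| = 139.

Option 1 is cheaper by 139.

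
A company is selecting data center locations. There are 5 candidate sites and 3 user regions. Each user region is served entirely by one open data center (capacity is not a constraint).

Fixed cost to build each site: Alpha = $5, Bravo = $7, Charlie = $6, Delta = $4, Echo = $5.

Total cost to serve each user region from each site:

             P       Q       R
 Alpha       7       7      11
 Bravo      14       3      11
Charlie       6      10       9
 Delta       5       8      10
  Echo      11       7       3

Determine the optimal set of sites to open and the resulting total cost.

For any fixed open set, each user region goes to its cheapest open site; total = fixed + service.
{Delta, Echo}: P→Delta 5, Q→Echo 7, R→Echo 3. Service 15; fixed 9; total 24.
{Echo}: service 21 + fixed 5 = 26
{Alpha, Echo}: service 17 + fixed 10 = 27
{Alpha, Bravo, Charlie, Delta, Echo}: service 11 + fixed 27 = 38
No other subset beats 24.

Open Delta and Echo; minimum total cost 24.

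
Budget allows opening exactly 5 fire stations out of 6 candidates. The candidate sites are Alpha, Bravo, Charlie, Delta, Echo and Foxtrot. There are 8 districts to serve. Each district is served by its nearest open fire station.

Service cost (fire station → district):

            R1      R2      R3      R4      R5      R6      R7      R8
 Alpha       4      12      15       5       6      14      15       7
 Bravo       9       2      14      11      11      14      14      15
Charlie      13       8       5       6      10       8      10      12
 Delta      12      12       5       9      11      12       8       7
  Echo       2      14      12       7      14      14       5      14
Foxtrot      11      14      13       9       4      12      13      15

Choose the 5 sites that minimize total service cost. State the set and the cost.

With exactly 5 open, each district uses its cheapest among the chosen.
{Alpha, Bravo, Charlie, Echo, Foxtrot}: R1→Echo 2, R2→Bravo 2, R3→Charlie 5, R4→Alpha 5, R5→Foxtrot 4, R6→Charlie 8, R7→Echo 5, R8→Alpha 7. Service cost 38.
{Bravo, Charlie, Delta, Echo, Foxtrot}: service cost 39
{Alpha, Bravo, Charlie, Delta, Echo}: service cost 40
Among all 6 size-5 choices, {Alpha, Bravo, Charlie, Echo, Foxtrot} is lowest.

Choose Alpha, Bravo, Charlie, Echo and Foxtrot; total service cost 38.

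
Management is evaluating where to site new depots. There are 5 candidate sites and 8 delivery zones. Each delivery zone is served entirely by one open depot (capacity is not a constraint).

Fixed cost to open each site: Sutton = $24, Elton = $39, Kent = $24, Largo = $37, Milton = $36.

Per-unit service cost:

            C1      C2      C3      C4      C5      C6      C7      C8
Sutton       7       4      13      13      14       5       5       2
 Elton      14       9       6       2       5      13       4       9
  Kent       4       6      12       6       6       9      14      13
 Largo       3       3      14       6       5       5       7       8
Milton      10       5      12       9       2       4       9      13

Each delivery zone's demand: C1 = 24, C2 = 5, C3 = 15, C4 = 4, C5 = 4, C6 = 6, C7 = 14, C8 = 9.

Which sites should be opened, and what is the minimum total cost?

For any fixed open set, each delivery zone goes to its cheapest open site; total = fixed + service.
{Sutton, Elton, Largo}: C1→Largo 3·24=72, C2→Largo 3·5=15, C3→Elton 6·15=90, C4→Elton 2·4=8, C5→Elton 5·4=20, C6→Sutton 5·6=30, C7→Elton 4·14=56, C8→Sutton 2·9=18. Service 309; fixed 100; total 409.
{Sutton, Elton, Kent}: C1→Kent 4·24=96, C2→Sutton 4·5=20, C3→Elton 6·15=90, C4→Elton 2·4=8, C5→Elton 5·4=20, C6→Sutton 5·6=30, C7→Elton 4·14=56, C8→Sutton 2·9=18. Service 338; fixed 87; total 425.
{Sutton, Elton, Largo, Milton}: C1→Largo 3·24=72, C2→Largo 3·5=15, C3→Elton 6·15=90, C4→Elton 2·4=8, C5→Milton 2·4=8, C6→Milton 4·6=24, C7→Elton 4·14=56, C8→Sutton 2·9=18. Service 291; fixed 136; total 427.
{Sutton, Elton, Kent, Largo, Milton}: service 291 + fixed 160 = 451
No other subset beats 409.

Open Sutton, Elton and Largo; minimum total cost 409.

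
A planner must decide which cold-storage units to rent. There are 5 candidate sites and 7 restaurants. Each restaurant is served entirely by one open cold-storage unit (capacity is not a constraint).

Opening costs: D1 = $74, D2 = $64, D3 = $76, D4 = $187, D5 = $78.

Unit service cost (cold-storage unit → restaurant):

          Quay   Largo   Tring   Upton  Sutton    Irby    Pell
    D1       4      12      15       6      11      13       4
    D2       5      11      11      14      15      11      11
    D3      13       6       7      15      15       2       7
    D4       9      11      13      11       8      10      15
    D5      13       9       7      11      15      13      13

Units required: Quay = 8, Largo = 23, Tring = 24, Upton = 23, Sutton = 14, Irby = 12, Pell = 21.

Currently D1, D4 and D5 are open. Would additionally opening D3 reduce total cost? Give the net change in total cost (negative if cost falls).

Yes — net change −89 (cost falls by 89).

Current service cost with {D1, D4, D5}: 861.
Adding D3: each restaurant re-picks its cheapest; new service cost 696, saving 165.
Extra fixed cost: 76. Net change = 76 − 165 = -89.
(Totals: 1200 → 1111.)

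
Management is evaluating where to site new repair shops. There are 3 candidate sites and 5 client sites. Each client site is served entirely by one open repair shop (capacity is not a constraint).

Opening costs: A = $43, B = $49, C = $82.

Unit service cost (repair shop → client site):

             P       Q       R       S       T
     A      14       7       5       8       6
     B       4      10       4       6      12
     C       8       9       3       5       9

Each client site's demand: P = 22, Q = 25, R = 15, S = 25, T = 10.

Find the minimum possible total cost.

Minimum total cost: 625

For any fixed open set, each client site goes to its cheapest open site; total = fixed + service.
{A, B}: P→B 4·22=88, Q→A 7·25=175, R→B 4·15=60, S→B 6·25=150, T→A 6·10=60. Service 533; fixed 92; total 625.
{A, B, C}: P→B 4·22=88, Q→A 7·25=175, R→C 3·15=45, S→C 5·25=125, T→A 6·10=60. Service 493; fixed 174; total 667.
{B, C}: service 573 + fixed 131 = 704
{A}: service 818 + fixed 43 = 861
No other subset beats 625.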